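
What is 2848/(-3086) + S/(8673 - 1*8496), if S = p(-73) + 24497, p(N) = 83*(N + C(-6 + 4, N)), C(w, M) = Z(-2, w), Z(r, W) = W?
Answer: 27941648/273111 ≈ 102.31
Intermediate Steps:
C(w, M) = w
p(N) = -166 + 83*N (p(N) = 83*(N + (-6 + 4)) = 83*(N - 2) = 83*(-2 + N) = -166 + 83*N)
S = 18272 (S = (-166 + 83*(-73)) + 24497 = (-166 - 6059) + 24497 = -6225 + 24497 = 18272)
2848/(-3086) + S/(8673 - 1*8496) = 2848/(-3086) + 18272/(8673 - 1*8496) = 2848*(-1/3086) + 18272/(8673 - 8496) = -1424/1543 + 18272/177 = 27941648/273111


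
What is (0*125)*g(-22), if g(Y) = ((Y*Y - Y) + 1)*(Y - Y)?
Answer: 0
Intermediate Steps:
g(Y) = 0 (g(Y) = ((Y² - Y) + 1)*0 = (1 + Y² - Y)*0 = 0)
(0*125)*g(-22) = (0*125)*0 = 0*0 = 0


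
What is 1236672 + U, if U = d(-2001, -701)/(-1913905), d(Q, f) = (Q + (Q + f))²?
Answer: 2366850605951/1913905 ≈ 1.2367e+6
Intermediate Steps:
d(Q, f) = (f + 2*Q)²
U = -22118209/1913905 (U = (-701 + 2*(-2001))²/(-1913905) = (-701 - 4002)²*(-1/1913905) = (-4703)²*(-1/1913905) = 22118209*(-1/1913905) = -22118209/1913905 ≈ -11.557)
1236672 + U = 1236672 - 22118209/1913905 = 2366850605951/1913905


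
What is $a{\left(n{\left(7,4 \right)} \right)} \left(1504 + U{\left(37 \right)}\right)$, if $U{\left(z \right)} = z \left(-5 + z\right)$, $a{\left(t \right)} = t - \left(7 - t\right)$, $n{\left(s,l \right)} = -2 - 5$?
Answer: $-56448$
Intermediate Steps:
$n{\left(s,l \right)} = -7$
$a{\left(t \right)} = -7 + 2 t$ ($a{\left(t \right)} = t + \left(-7 + t\right) = -7 + 2 t$)
$a{\left(n{\left(7,4 \right)} \right)} \left(1504 + U{\left(37 \right)}\right) = \left(-7 + 2 \left(-7\right)\right) \left(1504 + 37 \left(-5 + 37\right)\right) = \left(-7 - 14\right) \left(1504 + 37 \cdot 32\right) = - 21 \left(1504 + 1184\right) = \left(-21\right) 2688 = -56448$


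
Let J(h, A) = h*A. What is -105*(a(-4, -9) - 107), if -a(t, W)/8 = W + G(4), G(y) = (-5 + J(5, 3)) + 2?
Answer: 13755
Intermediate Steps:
J(h, A) = A*h
G(y) = 12 (G(y) = (-5 + 3*5) + 2 = (-5 + 15) + 2 = 10 + 2 = 12)
a(t, W) = -96 - 8*W (a(t, W) = -8*(W + 12) = -8*(12 + W) = -96 - 8*W)
-105*(a(-4, -9) - 107) = -105*((-96 - 8*(-9)) - 107) = -105*((-96 + 72) - 107) = -105*(-24 - 107) = -105*(-131) = 13755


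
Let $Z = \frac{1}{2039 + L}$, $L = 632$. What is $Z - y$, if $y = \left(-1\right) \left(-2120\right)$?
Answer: $- \frac{5662519}{2671} \approx -2120.0$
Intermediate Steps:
$y = 2120$
$Z = \frac{1}{2671}$ ($Z = \frac{1}{2039 + 632} = \frac{1}{2671} \approx 0.00037439$)
$Z - y = \frac{1}{2671} - 2120 = - \frac{5662519}{2671}$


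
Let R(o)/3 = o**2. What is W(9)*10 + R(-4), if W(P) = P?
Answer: 138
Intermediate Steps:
R(o) = 3*o**2
W(9)*10 + R(-4) = 9*10 + 3*(-4)**2 = 90 + 3*16 = 90 + 48 = 138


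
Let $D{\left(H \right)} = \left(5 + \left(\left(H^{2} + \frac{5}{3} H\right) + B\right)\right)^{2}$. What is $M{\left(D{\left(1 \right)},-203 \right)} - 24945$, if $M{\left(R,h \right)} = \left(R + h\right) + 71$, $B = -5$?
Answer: $- \frac{225629}{9} \approx -25070.0$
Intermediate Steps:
$D{\left(H \right)} = \left(H^{2} + \frac{5 H}{3}\right)^{2}$ ($D{\left(H \right)} = \left(5 - \left(5 - H^{2} - \frac{5}{3} H\right)\right)^{2} = \left(5 - \left(5 - H^{2} - 5 \cdot \frac{1}{3} H\right)\right)^{2} = \left(5 - \left(5 - H^{2} - \frac{5 H}{3}\right)\right)^{2} = \left(5 + \left(-5 + H^{2} + \frac{5 H}{3}\right)\right)^{2} = \left(H^{2} + \frac{5 H}{3}\right)^{2}$)
$M{\left(R,h \right)} = 71 + R + h$
$M{\left(D{\left(1 \right)},-203 \right)} - 24945 = \left(71 + \frac{1^{2} \left(5 + 3 \cdot 1\right)^{2}}{9} - 203\right) - 24945 = \left(71 + \frac{1}{9} \cdot 1 \left(5 + 3\right)^{2} - 203\right) - 24945 = \left(71 + \frac{1}{9} \cdot 1 \cdot 8^{2} - 203\right) - 24945 = \left(71 + \frac{1}{9} \cdot 1 \cdot 64 - 203\right) - 24945 = \left(71 + \frac{64}{9} - 203\right) - 24945 = - \frac{1124}{9} - 24945 = - \frac{225629}{9}$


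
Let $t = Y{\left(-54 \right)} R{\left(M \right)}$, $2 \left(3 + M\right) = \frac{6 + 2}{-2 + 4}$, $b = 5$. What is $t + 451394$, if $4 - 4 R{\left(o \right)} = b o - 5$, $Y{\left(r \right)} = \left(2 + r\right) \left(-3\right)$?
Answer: $451940$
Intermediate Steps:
$Y{\left(r \right)} = -6 - 3 r$
$M = -1$ ($M = -3 + \frac{\left(6 + 2\right) \frac{1}{-2 + 4}}{2} = -3 + \frac{8 \cdot \frac{1}{2}}{2} = -3 + \frac{1}{2} \cdot 4 = -3 + 2 = -1$)
$R{\left(o \right)} = \frac{9}{4} - \frac{5 o}{4}$ ($R{\left(o \right)} = 1 - \frac{5 o - 5}{4} = 1 - \frac{-5 + 5 o}{4} = 1 - \left(- \frac{5}{4} + \frac{5 o}{4}\right) = \frac{9}{4} - \frac{5 o}{4}$)
$t = 546$ ($t = \left(-6 - -162\right) \left(\frac{9}{4} - - \frac{5}{4}\right) = \left(-6 + 162\right) \left(\frac{9}{4} + \frac{5}{4}\right) = 156 \cdot \frac{7}{2} = 546$)
$t + 451394 = 546 + 451394 = 451940$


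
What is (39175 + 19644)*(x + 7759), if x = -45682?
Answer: -2230592937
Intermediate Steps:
(39175 + 19644)*(x + 7759) = (39175 + 19644)*(-45682 + 7759) = 58819*(-37923) = -2230592937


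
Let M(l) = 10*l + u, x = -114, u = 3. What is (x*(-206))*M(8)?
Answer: 1949172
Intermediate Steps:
M(l) = 3 + 10*l (M(l) = 10*l + 3 = 3 + 10*l)
(x*(-206))*M(8) = (-114*(-206))*(3 + 10*8) = 23484*(3 + 80) = 23484*83 = 1949172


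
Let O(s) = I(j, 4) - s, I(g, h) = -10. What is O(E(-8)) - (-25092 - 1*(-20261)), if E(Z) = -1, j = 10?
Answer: 4822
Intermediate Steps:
O(s) = -10 - s
O(E(-8)) - (-25092 - 1*(-20261)) = (-10 - 1*(-1)) - (-25092 - 1*(-20261)) = (-10 + 1) - (-25092 + 20261) = -9 - 1*(-4831) = -9 + 4831 = 4822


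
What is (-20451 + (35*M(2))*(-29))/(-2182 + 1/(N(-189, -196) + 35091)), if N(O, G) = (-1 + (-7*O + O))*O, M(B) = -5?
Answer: 2753011296/390678373 ≈ 7.0467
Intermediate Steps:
N(O, G) = O*(-1 - 6*O) (N(O, G) = (-1 - 6*O)*O = O*(-1 - 6*O))
(-20451 + (35*M(2))*(-29))/(-2182 + 1/(N(-189, -196) + 35091)) = (-20451 + (35*(-5))*(-29))/(-2182 + 1/(-1*(-189)*(1 + 6*(-189)) + 35091)) = (-20451 - 175*(-29))/(-2182 + 1/(-1*(-189)*(1 - 1134) + 35091)) = (-20451 + 5075)/(-2182 + 1/(-1*(-189)*(-1133) + 35091)) = -15376/(-2182 + 1/(-214137 + 35091)) = -15376/(-2182 + 1/(-179046)) = -15376/(-2182 - 1/179046) = -15376/(-390678373/179046) = -15376*(-179046/390678373) = 2753011296/390678373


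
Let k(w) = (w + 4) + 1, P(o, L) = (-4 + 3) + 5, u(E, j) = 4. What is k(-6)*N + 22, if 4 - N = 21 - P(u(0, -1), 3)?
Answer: 35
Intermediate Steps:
P(o, L) = 4 (P(o, L) = -1 + 5 = 4)
N = -13 (N = 4 - (21 - 1*4) = 4 - (21 - 4) = 4 - 1*17 = 4 - 17 = -13)
k(w) = 5 + w (k(w) = (4 + w) + 1 = 5 + w)
k(-6)*N + 22 = (5 - 6)*(-13) + 22 = -1*(-13) + 22 = 13 + 22 = 35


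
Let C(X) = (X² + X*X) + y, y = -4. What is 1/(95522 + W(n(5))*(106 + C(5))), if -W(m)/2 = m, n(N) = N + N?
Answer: 1/92482 ≈ 1.0813e-5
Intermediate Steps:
n(N) = 2*N
W(m) = -2*m
C(X) = -4 + 2*X² (C(X) = (X² + X*X) - 4 = (X² + X²) - 4 = 2*X² - 4 = -4 + 2*X²)
1/(95522 + W(n(5))*(106 + C(5))) = 1/(95522 + (-4*5)*(106 + (-4 + 2*5²))) = 1/(95522 + (-2*10)*(106 + (-4 + 2*25))) = 1/(95522 - 20*(106 + (-4 + 50))) = 1/(95522 - 20*(106 + 46)) = 1/(95522 - 20*152) = 1/(95522 - 3040) = 1/92482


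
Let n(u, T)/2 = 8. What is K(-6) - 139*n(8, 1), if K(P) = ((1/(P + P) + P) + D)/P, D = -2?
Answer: -160031/72 ≈ -2222.7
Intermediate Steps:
n(u, T) = 16 (n(u, T) = 2*8 = 16)
K(P) = (-2 + P + 1/(2*P))/P (K(P) = ((1/(P + P) + P) - 2)/P = ((1/(2*P) + P) - 2)/P = ((P + 1/(2*P)) - 2)/P = (-2 + P + 1/(2*P))/P)
K(-6) - 139*n(8, 1) = (1 + (½)/(-6)² - 2/(-6)) - 139*16 = (1 + (½)*(1/36) - 2*(-⅙)) - 2224 = (1 + 1/72 + ⅓) - 2224 = 97/72 - 2224 = -160031/72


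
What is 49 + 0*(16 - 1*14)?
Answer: 49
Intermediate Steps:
49 + 0*(16 - 1*14) = 49 + 0*(16 - 14) = 49 + 0*2 = 49 + 0 = 49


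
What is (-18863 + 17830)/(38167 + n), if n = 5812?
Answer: -1033/43979 ≈ -0.023488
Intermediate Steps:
(-18863 + 17830)/(38167 + n) = (-18863 + 17830)/(38167 + 5812) = -1033/43979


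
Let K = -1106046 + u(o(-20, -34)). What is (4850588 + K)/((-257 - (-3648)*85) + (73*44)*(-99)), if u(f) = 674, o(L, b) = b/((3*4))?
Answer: -3745216/8165 ≈ -458.69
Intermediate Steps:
o(L, b) = b/12
K = -1105372 (K = -1106046 + 674 = -1105372)
(4850588 + K)/((-257 - (-3648)*85) + (73*44)*(-99)) = (4850588 - 1105372)/((-257 - (-3648)*85) + (73*44)*(-99)) = 3745216/((-257 - 608*(-510)) + 3212*(-99)) = 3745216/((-257 + 310080) - 317988) = 3745216/(309823 - 317988) = 3745216/(-8165) = 3745216*(-1/8165) = -3745216/8165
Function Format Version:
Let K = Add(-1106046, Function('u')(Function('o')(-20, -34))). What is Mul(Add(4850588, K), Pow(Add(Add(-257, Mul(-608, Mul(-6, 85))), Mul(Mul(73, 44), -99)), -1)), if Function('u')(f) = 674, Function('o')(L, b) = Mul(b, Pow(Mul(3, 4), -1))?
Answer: Rational(-3745216, 8165) ≈ -458.69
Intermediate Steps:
Function('o')(L, b) = Mul(Rational(1, 12), b) (Function('o')(L, b) = Mul(b, Pow(12, -1)) = Mul(b, Rational(1, 12)) = Mul(Rational(1, 12), b))
K = -1105372 (K = Add(-1106046, 674) = -1105372)
Mul(Add(4850588, K), Pow(Add(Add(-257, Mul(-608, Mul(-6, 85))), Mul(Mul(73, 44), -99)), -1)) = Mul(Add(4850588, -1105372), Pow(Add(Add(-257, Mul(-608, Mul(-6, 85))), Mul(Mul(73, 44), -99)), -1)) = Mul(3745216, Pow(Add(Add(-257, Mul(-608, -510)), Mul(3212, -99)), -1)) = Mul(3745216, Pow(Add(Add(-257, 310080), -317988), -1)) = Mul(3745216, Pow(Add(309823, -317988), -1)) = Mul(3745216, Pow(-8165, -1)) = Mul(3745216, Rational(-1, 8165)) = Rational(-3745216, 8165)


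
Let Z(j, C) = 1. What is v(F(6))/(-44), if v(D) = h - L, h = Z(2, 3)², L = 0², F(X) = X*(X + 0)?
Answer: -1/44 ≈ -0.022727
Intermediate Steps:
F(X) = X² (F(X) = X*X = X²)
L = 0
h = 1 (h = 1² = 1)
v(D) = 1 (v(D) = 1 - 1*0 = 1 + 0 = 1)
v(F(6))/(-44) = 1/(-44) = 1*(-1/44) = -1/44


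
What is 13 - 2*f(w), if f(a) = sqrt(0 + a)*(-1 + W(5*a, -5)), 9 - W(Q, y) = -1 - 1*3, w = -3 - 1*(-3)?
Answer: 13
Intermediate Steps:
w = 0 (w = -3 + 3 = 0)
W(Q, y) = 13 (W(Q, y) = 9 - (-1 - 1*3) = 9 - (-1 - 3) = 9 - 1*(-4) = 9 + 4 = 13)
f(a) = 12*sqrt(a) (f(a) = sqrt(0 + a)*(-1 + 13) = sqrt(a)*12 = 12*sqrt(a))
13 - 2*f(w) = 13 - 24*sqrt(0) = 13 - 24*0 = 13 - 2*0 = 13 + 0 = 13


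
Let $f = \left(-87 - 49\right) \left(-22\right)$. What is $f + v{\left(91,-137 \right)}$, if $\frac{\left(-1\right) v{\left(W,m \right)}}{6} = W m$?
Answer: $77794$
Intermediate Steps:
$v{\left(W,m \right)} = - 6 W m$
$f = 2992$ ($f = \left(-136\right) \left(-22\right) = 2992$)
$f + v{\left(91,-137 \right)} = 2992 - 546 \left(-137\right) = 2992 + 74802 = 77794$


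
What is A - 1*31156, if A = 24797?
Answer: -6359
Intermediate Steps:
A - 1*31156 = 24797 - 1*31156 = 24797 - 31156 = -6359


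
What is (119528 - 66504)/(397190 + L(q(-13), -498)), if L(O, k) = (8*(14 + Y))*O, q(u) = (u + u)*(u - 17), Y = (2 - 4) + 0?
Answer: 26512/236035 ≈ 0.11232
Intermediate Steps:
Y = -2 (Y = -2 + 0 = -2)
q(u) = 2*u*(-17 + u) (q(u) = (2*u)*(-17 + u) = 2*u*(-17 + u))
L(O, k) = 96*O (L(O, k) = (8*(14 - 2))*O = (8*12)*O = 96*O)
(119528 - 66504)/(397190 + L(q(-13), -498)) = (119528 - 66504)/(397190 + 96*(2*(-13)*(-17 - 13))) = 53024/(397190 + 96*(2*(-13)*(-30))) = 53024/(397190 + 96*780) = 53024/(397190 + 74880) = 53024/472070 = 53024*(1/472070) = 26512/236035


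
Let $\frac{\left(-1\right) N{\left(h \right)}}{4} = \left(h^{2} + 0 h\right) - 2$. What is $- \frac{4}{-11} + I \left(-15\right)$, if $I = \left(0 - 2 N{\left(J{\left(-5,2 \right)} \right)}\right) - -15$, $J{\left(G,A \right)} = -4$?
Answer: $- \frac{20951}{11} \approx -1904.6$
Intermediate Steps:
$N{\left(h \right)} = 8 - 4 h^{2}$ ($N{\left(h \right)} = - 4 \left(\left(h^{2} + 0 h\right) - 2\right) = - 4 \left(\left(h^{2} + 0\right) - 2\right) = - 4 \left(h^{2} - 2\right) = - 4 \left(-2 + h^{2}\right) = 8 - 4 h^{2}$)
$I = 127$ ($I = \left(0 - 2 \left(8 - 4 \left(-4\right)^{2}\right)\right) - -15 = \left(0 - 2 \left(8 - 64\right)\right) + 15 = \left(0 - -112\right) + 15 = \left(0 + 112\right) + 15 = 112 + 15 = 127$)
$- \frac{4}{-11} + I \left(-15\right) = - \frac{4}{-11} + 127 \left(-15\right) = \left(-4\right) \left(- \frac{1}{11}\right) - 1905 = \frac{4}{11} - 1905 = - \frac{20951}{11}$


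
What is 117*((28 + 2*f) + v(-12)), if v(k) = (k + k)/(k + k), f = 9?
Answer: 5499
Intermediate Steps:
v(k) = 1 (v(k) = (2*k)/((2*k)) = (2*k)*(1/(2*k)) = 1)
117*((28 + 2*f) + v(-12)) = 117*((28 + 2*9) + 1) = 117*((28 + 18) + 1) = 117*(46 + 1) = 117*47 = 5499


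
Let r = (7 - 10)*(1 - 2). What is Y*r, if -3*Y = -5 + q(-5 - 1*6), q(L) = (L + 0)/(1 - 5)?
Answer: 9/4 ≈ 2.2500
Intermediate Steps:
q(L) = -L/4 (q(L) = L/(-4) = L*(-¼) = -L/4)
r = 3 (r = -3*(-1) = 3)
Y = ¾ (Y = -(-5 - (-5 - 1*6)/4)/3 = -(-5 - (-5 - 6)/4)/3 = -(-5 - ¼*(-11))/3 = -(-5 + 11/4)/3 = -⅓*(-9/4) = ¾ ≈ 0.75000)
Y*r = (¾)*3 = 9/4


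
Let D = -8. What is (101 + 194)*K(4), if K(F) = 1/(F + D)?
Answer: -295/4 ≈ -73.750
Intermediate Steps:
K(F) = 1/(-8 + F) (K(F) = 1/(F - 8) = 1/(-8 + F))
(101 + 194)*K(4) = (101 + 194)/(-8 + 4) = 295/(-4) = 295*(-¼) = -295/4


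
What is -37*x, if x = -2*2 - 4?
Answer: 296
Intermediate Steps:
x = -8 (x = -4 - 4 = -8)
-37*x = -37*(-8) = 296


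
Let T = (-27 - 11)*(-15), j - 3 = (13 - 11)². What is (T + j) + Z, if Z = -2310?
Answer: -1733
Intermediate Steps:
j = 7 (j = 3 + (13 - 11)² = 3 + 2² = 3 + 4 = 7)
T = 570 (T = -38*(-15) = 570)
(T + j) + Z = (570 + 7) - 2310 = 577 - 2310 = -1733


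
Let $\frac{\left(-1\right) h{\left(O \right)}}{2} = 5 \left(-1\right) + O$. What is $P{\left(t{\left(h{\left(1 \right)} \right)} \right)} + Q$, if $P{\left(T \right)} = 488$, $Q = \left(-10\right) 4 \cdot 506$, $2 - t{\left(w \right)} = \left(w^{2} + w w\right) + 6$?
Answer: $-19752$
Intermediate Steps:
$h{\left(O \right)} = 10 - 2 O$ ($h{\left(O \right)} = - 2 \left(5 \left(-1\right) + O\right) = - 2 \left(-5 + O\right) = 10 - 2 O$)
$t{\left(w \right)} = -4 - 2 w^{2}$ ($t{\left(w \right)} = 2 - \left(\left(w^{2} + w w\right) + 6\right) = 2 - \left(\left(w^{2} + w^{2}\right) + 6\right) = 2 - \left(2 w^{2} + 6\right) = 2 - \left(6 + 2 w^{2}\right) = -4 - 2 w^{2}$)
$Q = -20240$ ($Q = \left(-40\right) 506 = -20240$)
$P{\left(t{\left(h{\left(1 \right)} \right)} \right)} + Q = 488 - 20240 = -19752$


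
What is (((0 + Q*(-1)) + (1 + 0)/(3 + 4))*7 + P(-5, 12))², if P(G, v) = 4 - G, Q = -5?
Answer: 2025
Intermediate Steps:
(((0 + Q*(-1)) + (1 + 0)/(3 + 4))*7 + P(-5, 12))² = (((0 - 5*(-1)) + (1 + 0)/(3 + 4))*7 + (4 - 1*(-5)))² = (((0 + 5) + 1/7)*7 + (4 + 5))² = ((5 + 1*(⅐))*7 + 9)² = ((5 + ⅐)*7 + 9)² = ((36/7)*7 + 9)² = (36 + 9)² = 45² = 2025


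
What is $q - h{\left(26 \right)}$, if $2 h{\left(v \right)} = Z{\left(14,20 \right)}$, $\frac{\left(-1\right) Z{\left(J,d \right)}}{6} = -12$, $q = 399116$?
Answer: $399080$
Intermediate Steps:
$Z{\left(J,d \right)} = 72$ ($Z{\left(J,d \right)} = \left(-6\right) \left(-12\right) = 72$)
$h{\left(v \right)} = 36$ ($h{\left(v \right)} = \frac{1}{2} \cdot 72 = 36$)
$q - h{\left(26 \right)} = 399116 - 36 = 399080$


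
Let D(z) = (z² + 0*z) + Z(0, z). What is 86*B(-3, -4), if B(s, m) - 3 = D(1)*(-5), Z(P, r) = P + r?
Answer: -602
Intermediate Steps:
D(z) = z + z² (D(z) = (z² + 0*z) + (0 + z) = (z² + 0) + z = z² + z = z + z²)
B(s, m) = -7 (B(s, m) = 3 + (1*(1 + 1))*(-5) = 3 + (1*2)*(-5) = 3 + 2*(-5) = 3 - 10 = -7)
86*B(-3, -4) = 86*(-7) = -602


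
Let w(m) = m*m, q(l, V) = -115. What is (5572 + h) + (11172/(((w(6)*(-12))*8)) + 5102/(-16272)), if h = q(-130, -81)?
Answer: 19719689/3616 ≈ 5453.5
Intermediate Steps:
h = -115
w(m) = m²
(5572 + h) + (11172/(((w(6)*(-12))*8)) + 5102/(-16272)) = (5572 - 115) + (11172/(((6²*(-12))*8)) + 5102/(-16272)) = 5457 + (11172/(((36*(-12))*8)) + 5102*(-1/16272)) = 5457 + (11172/((-432*8)) - 2551/8136) = 5457 + (11172/(-3456) - 2551/8136) = 5457 + (11172*(-1/3456) - 2551/8136) = 5457 + (-931/288 - 2551/8136) = 5457 - 12823/3616 = 19719689/3616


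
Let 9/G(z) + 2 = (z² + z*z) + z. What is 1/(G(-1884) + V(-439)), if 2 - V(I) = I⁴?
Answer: -7097026/263593366781362805 ≈ -2.6924e-11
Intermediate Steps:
G(z) = 9/(-2 + z + 2*z²) (G(z) = 9/(-2 + ((z² + z*z) + z)) = 9/(-2 + ((z² + z²) + z)) = 9/(-2 + (2*z² + z)) = 9/(-2 + (z + 2*z²)) = 9/(-2 + z + 2*z²))
V(I) = 2 - I⁴
1/(G(-1884) + V(-439)) = 1/(9/(-2 - 1884 + 2*(-1884)²) + (2 - 1*(-439)⁴)) = 1/(9/(-2 - 1884 + 2*3549456) + (2 - 1*37141383841)) = 1/(9/(-2 - 1884 + 7098912) + (2 - 37141383841)) = 1/(9/7097026 - 37141383839) = 1/(-263593366781362805/7097026) = -7097026/263593366781362805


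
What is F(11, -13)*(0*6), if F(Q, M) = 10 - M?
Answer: 0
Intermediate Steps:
F(11, -13)*(0*6) = (10 - 1*(-13))*(0*6) = (10 + 13)*0 = 23*0 = 0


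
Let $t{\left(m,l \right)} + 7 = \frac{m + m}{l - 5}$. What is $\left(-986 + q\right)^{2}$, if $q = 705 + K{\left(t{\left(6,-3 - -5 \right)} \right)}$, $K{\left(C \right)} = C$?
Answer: $85264$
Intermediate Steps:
$t{\left(m,l \right)} = -7 + \frac{2 m}{-5 + l}$ ($t{\left(m,l \right)} = -7 + \frac{m + m}{l - 5} = -7 + \frac{2 m}{-5 + l}$)
$q = 694$ ($q = 705 + \frac{35 - 7 \left(-3 - -5\right) + 2 \cdot 6}{-5 - -2} = 705 + \frac{35 - 7 \left(-3 + 5\right) + 12}{-5 + \left(-3 + 5\right)} = 705 + \frac{35 - 14 + 12}{-5 + 2} = 705 + \frac{35 - 14 + 12}{-3} = 705 - 11 = 694$)
$\left(-986 + q\right)^{2} = \left(-986 + 694\right)^{2} = \left(-292\right)^{2} = 85264$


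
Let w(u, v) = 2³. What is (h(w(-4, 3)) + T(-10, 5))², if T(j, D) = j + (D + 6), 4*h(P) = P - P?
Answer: 1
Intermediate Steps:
w(u, v) = 8
h(P) = 0 (h(P) = (P - P)/4 = (¼)*0 = 0)
T(j, D) = 6 + D + j (T(j, D) = j + (6 + D) = 6 + D + j)
(h(w(-4, 3)) + T(-10, 5))² = (0 + (6 + 5 - 10))² = (0 + 1)² = 1² = 1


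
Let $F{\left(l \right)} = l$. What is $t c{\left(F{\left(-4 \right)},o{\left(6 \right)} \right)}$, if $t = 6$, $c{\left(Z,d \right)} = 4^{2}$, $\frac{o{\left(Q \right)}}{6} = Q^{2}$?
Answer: $96$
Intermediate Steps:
$o{\left(Q \right)} = 6 Q^{2}$
$c{\left(Z,d \right)} = 16$
$t c{\left(F{\left(-4 \right)},o{\left(6 \right)} \right)} = 6 \cdot 16 = 96$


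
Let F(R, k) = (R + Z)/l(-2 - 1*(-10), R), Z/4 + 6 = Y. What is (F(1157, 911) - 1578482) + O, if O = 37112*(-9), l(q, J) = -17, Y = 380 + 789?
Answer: -32518139/17 ≈ -1.9128e+6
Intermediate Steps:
Y = 1169
Z = 4652 (Z = -24 + 4*1169 = -24 + 4676 = 4652)
O = -334008
F(R, k) = -4652/17 - R/17 (F(R, k) = (R + 4652)/(-17) = (4652 + R)*(-1/17) = -4652/17 - R/17)
(F(1157, 911) - 1578482) + O = ((-4652/17 - 1/17*1157) - 1578482) - 334008 = ((-4652/17 - 1157/17) - 1578482) - 334008 = (-5809/17 - 1578482) - 334008 = -26840003/17 - 334008 = -32518139/17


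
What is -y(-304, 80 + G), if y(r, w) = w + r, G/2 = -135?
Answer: 494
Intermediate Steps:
G = -270 (G = 2*(-135) = -270)
y(r, w) = r + w
-y(-304, 80 + G) = -(-304 + (80 - 270)) = -(-304 - 190) = -1*(-494) = 494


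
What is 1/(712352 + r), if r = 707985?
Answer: 1/1420337 ≈ 7.0406e-7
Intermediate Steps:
1/(712352 + r) = 1/(712352 + 707985) = 1/1420337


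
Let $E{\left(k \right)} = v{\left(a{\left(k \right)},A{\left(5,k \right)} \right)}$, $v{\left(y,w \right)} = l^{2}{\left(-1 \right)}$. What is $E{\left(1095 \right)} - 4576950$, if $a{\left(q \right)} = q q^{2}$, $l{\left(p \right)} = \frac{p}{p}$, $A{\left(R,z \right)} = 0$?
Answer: $-4576949$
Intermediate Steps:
$l{\left(p \right)} = 1$
$a{\left(q \right)} = q^{3}$
$v{\left(y,w \right)} = 1$ ($v{\left(y,w \right)} = 1^{2} = 1$)
$E{\left(k \right)} = 1$
$E{\left(1095 \right)} - 4576950 = 1 - 4576950 = -4576949$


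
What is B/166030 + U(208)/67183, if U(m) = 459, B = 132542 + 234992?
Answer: 12384122246/5577196745 ≈ 2.2205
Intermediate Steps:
B = 367534
B/166030 + U(208)/67183 = 367534/166030 + 459/67183 = 367534*(1/166030) + 459*(1/67183) = 183767/83015 + 459/67183 = 12384122246/5577196745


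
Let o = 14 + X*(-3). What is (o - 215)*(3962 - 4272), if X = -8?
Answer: 54870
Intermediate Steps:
o = 38 (o = 14 - 8*(-3) = 14 + 24 = 38)
(o - 215)*(3962 - 4272) = (38 - 215)*(3962 - 4272) = -177*(-310) = 54870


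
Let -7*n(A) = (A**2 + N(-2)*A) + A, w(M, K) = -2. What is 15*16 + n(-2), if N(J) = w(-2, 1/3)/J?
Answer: 240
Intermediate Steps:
N(J) = -2/J
n(A) = -2*A/7 - A**2/7 (n(A) = -((A**2 + (-2/(-2))*A) + A)/7 = -((A**2 + (-2*(-1/2))*A) + A)/7 = -((A**2 + 1*A) + A)/7 = -((A**2 + A) + A)/7 = -((A + A**2) + A)/7 = -(A**2 + 2*A)/7 = -2*A/7 - A**2/7)
15*16 + n(-2) = 15*16 - 1/7*(-2)*(2 - 2) = 240 - 1/7*(-2)*0 = 240 + 0 = 240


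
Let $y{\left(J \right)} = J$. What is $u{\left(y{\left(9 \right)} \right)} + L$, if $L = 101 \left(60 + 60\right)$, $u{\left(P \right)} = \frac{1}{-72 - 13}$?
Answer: $\frac{1030199}{85} \approx 12120.0$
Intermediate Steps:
$u{\left(P \right)} = - \frac{1}{85}$ ($u{\left(P \right)} = \frac{1}{-85} = - \frac{1}{85}$)
$L = 12120$ ($L = 101 \cdot 120 = 12120$)
$u{\left(y{\left(9 \right)} \right)} + L = - \frac{1}{85} + 12120 = \frac{1030199}{85}$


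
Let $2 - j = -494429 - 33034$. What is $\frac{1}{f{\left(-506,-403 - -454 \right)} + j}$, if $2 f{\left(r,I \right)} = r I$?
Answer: $\frac{1}{514562} \approx 1.9434 \cdot 10^{-6}$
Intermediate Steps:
$f{\left(r,I \right)} = \frac{I r}{2}$ ($f{\left(r,I \right)} = \frac{r I}{2} = \frac{I r}{2}$)
$j = 527465$ ($j = 2 - \left(-494429 - 33034\right) = 2 - -527463 = 2 + 527463 = 527465$)
$\frac{1}{f{\left(-506,-403 - -454 \right)} + j} = \frac{1}{\frac{1}{2} \left(-403 - -454\right) \left(-506\right) + 527465} = \frac{1}{\frac{1}{2} \left(-403 + 454\right) \left(-506\right) + 527465} = \frac{1}{\frac{1}{2} \cdot 51 \left(-506\right) + 527465} = \frac{1}{-12903 + 527465} = \frac{1}{514562}$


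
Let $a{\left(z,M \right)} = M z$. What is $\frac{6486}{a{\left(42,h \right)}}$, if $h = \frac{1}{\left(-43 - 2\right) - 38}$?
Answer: $- \frac{89723}{7} \approx -12818.0$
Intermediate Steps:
$h = - \frac{1}{83}$ ($h = \frac{1}{\left(-43 - 2\right) - 38} = \frac{1}{-45 - 38} = \frac{1}{-83} = - \frac{1}{83} \approx -0.012048$)
$\frac{6486}{a{\left(42,h \right)}} = \frac{6486}{\left(- \frac{1}{83}\right) 42} = \frac{6486}{- \frac{42}{83}} = 6486 \left(- \frac{83}{42}\right) = - \frac{89723}{7}$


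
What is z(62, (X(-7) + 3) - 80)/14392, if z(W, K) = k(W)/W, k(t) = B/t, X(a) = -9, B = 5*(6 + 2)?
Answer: 5/6915356 ≈ 7.2303e-7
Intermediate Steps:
B = 40 (B = 5*8 = 40)
k(t) = 40/t
z(W, K) = 40/W² (z(W, K) = (40/W)/W = 40/W²)
z(62, (X(-7) + 3) - 80)/14392 = (40/62²)/14392 = (40*(1/3844))*(1/14392) = (10/961)*(1/14392) = 5/6915356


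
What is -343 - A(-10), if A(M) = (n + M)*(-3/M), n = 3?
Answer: -3409/10 ≈ -340.90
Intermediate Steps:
A(M) = -3*(3 + M)/M (A(M) = (3 + M)*(-3/M) = -3*(3 + M)/M)
-343 - A(-10) = -343 - (-3 - 9/(-10)) = -343 - (-3 - 9*(-⅒)) = -343 - (-3 + 9/10) = -343 - 1*(-21/10) = -343 + 21/10 = -3409/10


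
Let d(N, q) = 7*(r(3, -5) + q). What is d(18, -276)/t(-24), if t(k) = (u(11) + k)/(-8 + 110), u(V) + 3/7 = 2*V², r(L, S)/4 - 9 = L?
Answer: -1139544/1523 ≈ -748.22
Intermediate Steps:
r(L, S) = 36 + 4*L
d(N, q) = 336 + 7*q (d(N, q) = 7*((36 + 4*3) + q) = 7*((36 + 12) + q) = 7*(48 + q) = 336 + 7*q)
u(V) = -3/7 + 2*V²
t(k) = 1691/714 + k/102 (t(k) = ((-3/7 + 2*11²) + k)/(-8 + 110) = ((-3/7 + 2*121) + k)/102 = ((-3/7 + 242) + k)*(1/102) = (1691/7 + k)*(1/102) = 1691/714 + k/102)
d(18, -276)/t(-24) = (336 + 7*(-276))/(1691/714 + (1/102)*(-24)) = (336 - 1932)/(1691/714 - 4/17) = -1596/1523/714 = -1596*714/1523 = -1139544/1523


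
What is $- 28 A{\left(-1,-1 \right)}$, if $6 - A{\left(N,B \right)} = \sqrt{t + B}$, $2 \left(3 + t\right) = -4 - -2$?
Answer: $-168 + 28 i \sqrt{5} \approx -168.0 + 62.61 i$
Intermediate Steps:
$t = -4$ ($t = -3 + \frac{-4 - -2}{2} = -3 + \frac{-4 + 2}{2} = -3 + \frac{1}{2} \left(-2\right) = -3 - 1 = -4$)
$A{\left(N,B \right)} = 6 - \sqrt{-4 + B}$
$- 28 A{\left(-1,-1 \right)} = - 28 \left(6 - \sqrt{-4 - 1}\right) = - 28 \left(6 - \sqrt{-5}\right) = - 28 \left(6 - i \sqrt{5}\right) = -168 + 28 i \sqrt{5}$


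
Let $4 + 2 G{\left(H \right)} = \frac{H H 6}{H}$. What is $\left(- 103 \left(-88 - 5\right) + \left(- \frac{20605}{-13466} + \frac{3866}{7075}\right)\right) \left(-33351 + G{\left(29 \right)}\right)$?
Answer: $- \frac{15182732952100973}{47635975} \approx -3.1872 \cdot 10^{8}$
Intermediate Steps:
$G{\left(H \right)} = -2 + 3 H$ ($G{\left(H \right)} = -2 + \frac{H H 6 \frac{1}{H}}{2} = -2 + \frac{H^{2} \cdot 6 \frac{1}{H}}{2} = -2 + \frac{6 H^{2} \frac{1}{H}}{2} = -2 + \frac{6 H}{2} = -2 + 3 H$)
$\left(- 103 \left(-88 - 5\right) + \left(- \frac{20605}{-13466} + \frac{3866}{7075}\right)\right) \left(-33351 + G{\left(29 \right)}\right) = \left(- 103 \left(-88 - 5\right) + \left(- \frac{20605}{-13466} + \frac{3866}{7075}\right)\right) \left(-33351 + \left(-2 + 3 \cdot 29\right)\right) = \left(\left(-103\right) \left(-93\right) + \left(\left(-20605\right) \left(- \frac{1}{13466}\right) + 3866 \cdot \frac{1}{7075}\right)\right) \left(-33351 + \left(-2 + 87\right)\right) = \left(9579 + \left(\frac{20605}{13466} + \frac{3866}{7075}\right)\right) \left(-33351 + 85\right) = \left(9579 + \frac{197839931}{95271950}\right) \left(-33266\right) = \frac{912807848981}{95271950} \left(-33266\right) = - \frac{15182732952100973}{47635975}$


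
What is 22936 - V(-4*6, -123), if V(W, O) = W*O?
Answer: 19984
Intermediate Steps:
V(W, O) = O*W
22936 - V(-4*6, -123) = 22936 - (-123)*(-4*6) = 22936 - (-123)*(-24) = 22936 - 1*2952 = 22936 - 2952 = 19984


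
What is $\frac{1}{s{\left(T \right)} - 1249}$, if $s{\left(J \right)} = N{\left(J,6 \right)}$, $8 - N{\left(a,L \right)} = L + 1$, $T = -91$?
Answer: $- \frac{1}{1248} \approx -0.00080128$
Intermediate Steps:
$N{\left(a,L \right)} = 7 - L$ ($N{\left(a,L \right)} = 8 - \left(L + 1\right) = 8 - \left(1 + L\right) = 7 - L$)
$s{\left(J \right)} = 1$ ($s{\left(J \right)} = 7 - 6 = 1$)
$\frac{1}{s{\left(T \right)} - 1249} = \frac{1}{1 - 1249} = \frac{1}{-1248} = - \frac{1}{1248}$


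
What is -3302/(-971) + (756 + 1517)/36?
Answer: 2325955/34956 ≈ 66.540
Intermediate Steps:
-3302/(-971) + (756 + 1517)/36 = -3302*(-1/971) + 2273*(1/36) = 3302/971 + 2273/36 = 2325955/34956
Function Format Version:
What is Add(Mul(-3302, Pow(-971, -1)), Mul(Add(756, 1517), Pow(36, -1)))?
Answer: Rational(2325955, 34956) ≈ 66.540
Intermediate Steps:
Add(Mul(-3302, Pow(-971, -1)), Mul(Add(756, 1517), Pow(36, -1))) = Add(Mul(-3302, Rational(-1, 971)), Mul(2273, Rational(1, 36))) = Add(Rational(3302, 971), Rational(2273, 36)) = Rational(2325955, 34956)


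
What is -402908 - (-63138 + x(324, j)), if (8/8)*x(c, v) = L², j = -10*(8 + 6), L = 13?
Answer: -339939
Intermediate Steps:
j = -140 (j = -10*14 = -140)
x(c, v) = 169 (x(c, v) = 13² = 169)
-402908 - (-63138 + x(324, j)) = -402908 - (-63138 + 169) = -402908 - 1*(-62969) = -402908 + 62969 = -339939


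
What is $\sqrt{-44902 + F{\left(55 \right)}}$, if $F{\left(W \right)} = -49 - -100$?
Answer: $i \sqrt{44851} \approx 211.78 i$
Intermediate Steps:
$F{\left(W \right)} = 51$ ($F{\left(W \right)} = -49 + 100 = 51$)
$\sqrt{-44902 + F{\left(55 \right)}} = \sqrt{-44902 + 51} = \sqrt{-44851} = i \sqrt{44851}$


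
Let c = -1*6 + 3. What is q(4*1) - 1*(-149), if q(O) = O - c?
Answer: 156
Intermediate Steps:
c = -3 (c = -6 + 3 = -3)
q(O) = 3 + O (q(O) = O - 1*(-3) = O + 3 = 3 + O)
q(4*1) - 1*(-149) = (3 + 4*1) - 1*(-149) = (3 + 4) + 149 = 7 + 149 = 156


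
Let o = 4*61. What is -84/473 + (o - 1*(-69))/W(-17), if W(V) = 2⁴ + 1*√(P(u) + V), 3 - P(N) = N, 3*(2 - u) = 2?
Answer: 319908/17501 - 313*I*√138/814 ≈ 18.279 - 4.5171*I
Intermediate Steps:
u = 4/3 (u = 2 - ⅓*2 = 2 - ⅔ = 4/3 ≈ 1.3333)
P(N) = 3 - N
o = 244
W(V) = 16 + √(5/3 + V) (W(V) = 2⁴ + 1*√((3 - 1*4/3) + V) = 16 + 1*√((3 - 4/3) + V) = 16 + 1*√(5/3 + V) = 16 + √(5/3 + V))
-84/473 + (o - 1*(-69))/W(-17) = -84/473 + (244 - 1*(-69))/(16 + √(15 + 9*(-17))/3) = -84*1/473 + (244 + 69)/(16 + √(15 - 153)/3) = -84/473 + 313/(16 + √(-138)/3) = -84/473 + 313/(16 + (I*√138)/3) = -84/473 + 313/(16 + I*√138/3)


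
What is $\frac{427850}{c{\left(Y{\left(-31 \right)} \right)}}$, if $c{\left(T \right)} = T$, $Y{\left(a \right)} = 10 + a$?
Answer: $- \frac{427850}{21} \approx -20374.0$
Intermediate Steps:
$\frac{427850}{c{\left(Y{\left(-31 \right)} \right)}} = \frac{427850}{10 - 31} = \frac{427850}{-21} = 427850 \left(- \frac{1}{21}\right) = - \frac{427850}{21}$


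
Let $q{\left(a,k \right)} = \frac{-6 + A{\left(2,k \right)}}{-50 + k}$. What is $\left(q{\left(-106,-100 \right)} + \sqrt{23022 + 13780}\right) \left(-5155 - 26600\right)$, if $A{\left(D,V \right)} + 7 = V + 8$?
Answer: $- \frac{44457}{2} - 31755 \sqrt{36802} \approx -6.1141 \cdot 10^{6}$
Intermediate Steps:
$A{\left(D,V \right)} = 1 + V$ ($A{\left(D,V \right)} = -7 + \left(V + 8\right) = -7 + \left(8 + V\right) = 1 + V$)
$q{\left(a,k \right)} = \frac{-5 + k}{-50 + k}$ ($q{\left(a,k \right)} = \frac{-6 + \left(1 + k\right)}{-50 + k} = \frac{-5 + k}{-50 + k}$)
$\left(q{\left(-106,-100 \right)} + \sqrt{23022 + 13780}\right) \left(-5155 - 26600\right) = \left(\frac{-5 - 100}{-50 - 100} + \sqrt{23022 + 13780}\right) \left(-5155 - 26600\right) = \left(\frac{1}{-150} \left(-105\right) + \sqrt{36802}\right) \left(-31755\right) = \left(\left(- \frac{1}{150}\right) \left(-105\right) + \sqrt{36802}\right) \left(-31755\right) = \left(\frac{7}{10} + \sqrt{36802}\right) \left(-31755\right) = - \frac{44457}{2} - 31755 \sqrt{36802}$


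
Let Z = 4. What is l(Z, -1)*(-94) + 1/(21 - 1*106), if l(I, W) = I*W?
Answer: 31959/85 ≈ 375.99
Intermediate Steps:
l(Z, -1)*(-94) + 1/(21 - 1*106) = (4*(-1))*(-94) + 1/(21 - 1*106) = -4*(-94) + 1/(21 - 106) = 376 + 1/(-85) = 376 - 1/85 = 31959/85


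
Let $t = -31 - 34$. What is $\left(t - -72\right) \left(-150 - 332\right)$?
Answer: $-3374$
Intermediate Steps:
$t = -65$ ($t = -31 - 34 = -65$)
$\left(t - -72\right) \left(-150 - 332\right) = \left(-65 - -72\right) \left(-150 - 332\right) = \left(-65 + 72\right) \left(-482\right) = 7 \left(-482\right) = -3374$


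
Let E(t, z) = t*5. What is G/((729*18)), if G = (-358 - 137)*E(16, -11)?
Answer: -2200/729 ≈ -3.0178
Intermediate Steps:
E(t, z) = 5*t
G = -39600 (G = (-358 - 137)*(5*16) = -495*80 = -39600)
G/((729*18)) = -39600/(729*18) = -39600/13122 = -39600*1/13122 = -2200/729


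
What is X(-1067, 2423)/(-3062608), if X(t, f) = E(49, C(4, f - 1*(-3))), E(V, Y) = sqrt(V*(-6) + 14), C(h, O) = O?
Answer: -I*sqrt(70)/1531304 ≈ -5.4637e-6*I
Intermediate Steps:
E(V, Y) = sqrt(14 - 6*V) (E(V, Y) = sqrt(-6*V + 14) = sqrt(14 - 6*V))
X(t, f) = 2*I*sqrt(70) (X(t, f) = sqrt(14 - 6*49) = sqrt(14 - 294) = sqrt(-280) = 2*I*sqrt(70))
X(-1067, 2423)/(-3062608) = (2*I*sqrt(70))/(-3062608) = (2*I*sqrt(70))*(-1/3062608) = -I*sqrt(70)/1531304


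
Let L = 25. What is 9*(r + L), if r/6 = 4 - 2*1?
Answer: 333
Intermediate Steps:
r = 12 (r = 6*(4 - 2*1) = 6*(4 - 2) = 6*2 = 12)
9*(r + L) = 9*(12 + 25) = 9*37 = 333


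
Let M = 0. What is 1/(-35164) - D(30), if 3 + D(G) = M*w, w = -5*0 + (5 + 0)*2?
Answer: 105491/35164 ≈ 3.0000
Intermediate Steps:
w = 10 (w = 0 + 5*2 = 0 + 10 = 10)
D(G) = -3 (D(G) = -3 + 0*10 = -3 + 0 = -3)
1/(-35164) - D(30) = 1/(-35164) - 1*(-3) = -1/35164 + 3 = 105491/35164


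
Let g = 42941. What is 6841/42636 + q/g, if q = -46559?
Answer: -1691330143/1830832476 ≈ -0.92380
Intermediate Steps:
6841/42636 + q/g = 6841/42636 - 46559/42941 = -1691330143/1830832476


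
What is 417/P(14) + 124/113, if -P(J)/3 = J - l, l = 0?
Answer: -13971/1582 ≈ -8.8312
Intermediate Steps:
P(J) = -3*J (P(J) = -3*(J - 1*0) = -3*(J + 0) = -3*J)
417/P(14) + 124/113 = 417/((-3*14)) + 124/113 = 417/(-42) + 124*(1/113) = 417*(-1/42) + 124/113 = -139/14 + 124/113 = -13971/1582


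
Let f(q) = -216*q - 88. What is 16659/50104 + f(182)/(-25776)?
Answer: 150218749/80717544 ≈ 1.8610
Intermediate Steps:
f(q) = -88 - 216*q
16659/50104 + f(182)/(-25776) = 16659/50104 + (-88 - 216*182)/(-25776) = 16659*(1/50104) + (-88 - 39312)*(-1/25776) = 16659/50104 - 39400*(-1/25776) = 16659/50104 + 4925/3222 = 150218749/80717544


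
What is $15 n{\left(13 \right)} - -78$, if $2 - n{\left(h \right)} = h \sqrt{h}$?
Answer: $108 - 195 \sqrt{13} \approx -595.08$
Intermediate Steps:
$n{\left(h \right)} = 2 - h^{\frac{3}{2}}$ ($n{\left(h \right)} = 2 - h \sqrt{h} = 2 - h^{\frac{3}{2}}$)
$15 n{\left(13 \right)} - -78 = 15 \left(2 - 13^{\frac{3}{2}}\right) - -78 = 15 \left(2 - 13 \sqrt{13}\right) + 78 = \left(30 - 195 \sqrt{13}\right) + 78 = 108 - 195 \sqrt{13}$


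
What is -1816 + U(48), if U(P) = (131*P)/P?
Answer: -1685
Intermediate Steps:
U(P) = 131
-1816 + U(48) = -1816 + 131 = -1685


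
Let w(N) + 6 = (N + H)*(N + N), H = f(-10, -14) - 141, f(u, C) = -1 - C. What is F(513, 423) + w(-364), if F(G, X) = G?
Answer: 358683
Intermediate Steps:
H = -128 (H = (-1 - 1*(-14)) - 141 = (-1 + 14) - 141 = 13 - 141 = -128)
w(N) = -6 + 2*N*(-128 + N) (w(N) = -6 + (N - 128)*(N + N) = -6 + (-128 + N)*(2*N) = -6 + 2*N*(-128 + N))
F(513, 423) + w(-364) = 513 + (-6 - 256*(-364) + 2*(-364)²) = 513 + (-6 + 93184 + 2*132496) = 513 + (-6 + 93184 + 264992) = 513 + 358170 = 358683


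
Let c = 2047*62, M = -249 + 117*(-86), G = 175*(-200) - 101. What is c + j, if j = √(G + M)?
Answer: 126914 + 2*I*√11353 ≈ 1.2691e+5 + 213.1*I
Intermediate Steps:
G = -35101 (G = -35000 - 101 = -35101)
M = -10311 (M = -249 - 10062 = -10311)
j = 2*I*√11353 (j = √(-35101 - 10311) = √(-45412) = 2*I*√11353 ≈ 213.1*I)
c = 126914
c + j = 126914 + 2*I*√11353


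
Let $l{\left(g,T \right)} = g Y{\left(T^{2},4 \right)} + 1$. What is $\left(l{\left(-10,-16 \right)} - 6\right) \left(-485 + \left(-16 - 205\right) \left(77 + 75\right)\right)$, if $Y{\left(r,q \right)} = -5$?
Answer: $-1533465$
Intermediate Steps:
$l{\left(g,T \right)} = 1 - 5 g$ ($l{\left(g,T \right)} = g \left(-5\right) + 1 = - 5 g + 1 = 1 - 5 g$)
$\left(l{\left(-10,-16 \right)} - 6\right) \left(-485 + \left(-16 - 205\right) \left(77 + 75\right)\right) = \left(\left(1 - -50\right) - 6\right) \left(-485 + \left(-16 - 205\right) \left(77 + 75\right)\right) = \left(\left(1 + 50\right) - 6\right) \left(-485 - 33592\right) = \left(51 - 6\right) \left(-485 - 33592\right) = 45 \left(-34077\right) = -1533465$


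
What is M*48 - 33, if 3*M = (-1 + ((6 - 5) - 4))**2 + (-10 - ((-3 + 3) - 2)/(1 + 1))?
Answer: 79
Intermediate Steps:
M = 7/3 (M = ((-1 + ((6 - 5) - 4))**2 + (-10 - ((-3 + 3) - 2)/(1 + 1)))/3 = ((-1 + (1 - 4))**2 + (-10 - (0 - 2)/2))/3 = ((-1 - 3)**2 + (-10 - (-2)/2))/3 = ((-4)**2 + (-10 - 1*(-1)))/3 = (16 + (-10 + 1))/3 = (16 - 9)/3 = (1/3)*7 = 7/3 ≈ 2.3333)
M*48 - 33 = (7/3)*48 - 33 = 112 - 33 = 79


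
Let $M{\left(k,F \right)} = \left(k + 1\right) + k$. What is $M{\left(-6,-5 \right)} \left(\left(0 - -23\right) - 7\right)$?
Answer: $-176$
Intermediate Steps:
$M{\left(k,F \right)} = 1 + 2 k$ ($M{\left(k,F \right)} = \left(1 + k\right) + k = 1 + 2 k$)
$M{\left(-6,-5 \right)} \left(\left(0 - -23\right) - 7\right) = \left(1 + 2 \left(-6\right)\right) \left(\left(0 - -23\right) - 7\right) = \left(1 - 12\right) \left(\left(0 + 23\right) - 7\right) = - 11 \left(23 - 7\right) = \left(-11\right) 16 = -176$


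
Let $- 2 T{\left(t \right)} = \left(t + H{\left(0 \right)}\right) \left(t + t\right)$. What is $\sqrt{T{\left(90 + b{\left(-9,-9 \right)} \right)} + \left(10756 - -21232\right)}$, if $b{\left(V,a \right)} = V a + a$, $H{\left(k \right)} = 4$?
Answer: $14 \sqrt{26} \approx 71.386$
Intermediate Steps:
$b{\left(V,a \right)} = a + V a$
$T{\left(t \right)} = - t \left(4 + t\right)$ ($T{\left(t \right)} = - \frac{\left(t + 4\right) \left(t + t\right)}{2} = - \frac{\left(4 + t\right) 2 t}{2} = - \frac{2 t \left(4 + t\right)}{2} = - t \left(4 + t\right)$)
$\sqrt{T{\left(90 + b{\left(-9,-9 \right)} \right)} + \left(10756 - -21232\right)} = \sqrt{- \left(90 - 9 \left(1 - 9\right)\right) \left(4 + \left(90 - 9 \left(1 - 9\right)\right)\right) + \left(10756 - -21232\right)} = \sqrt{- \left(90 - -72\right) \left(4 + \left(90 - -72\right)\right) + \left(10756 + 21232\right)} = \sqrt{- \left(90 + 72\right) \left(4 + \left(90 + 72\right)\right) + 31988} = \sqrt{\left(-1\right) 162 \left(4 + 162\right) + 31988} = \sqrt{\left(-1\right) 162 \cdot 166 + 31988} = \sqrt{-26892 + 31988} = \sqrt{5096} = 14 \sqrt{26}$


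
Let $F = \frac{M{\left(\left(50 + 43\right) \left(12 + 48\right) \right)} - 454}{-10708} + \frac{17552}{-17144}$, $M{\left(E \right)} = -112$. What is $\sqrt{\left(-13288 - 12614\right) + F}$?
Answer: $\frac{i \sqrt{3409970753118813122}}{11473622} \approx 160.94 i$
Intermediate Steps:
$F = - \frac{11140207}{11473622}$ ($F = \frac{-112 - 454}{-10708} + \frac{17552}{-17144} = \left(-566\right) \left(- \frac{1}{10708}\right) + 17552 \left(- \frac{1}{17144}\right) = \frac{283}{5354} - \frac{2194}{2143} = - \frac{11140207}{11473622} \approx -0.97094$)
$\sqrt{\left(-13288 - 12614\right) + F} = \sqrt{\left(-13288 - 12614\right) - \frac{11140207}{11473622}} = \sqrt{-25902 - \frac{11140207}{11473622}} = \sqrt{- \frac{297200897251}{11473622}} = \frac{i \sqrt{3409970753118813122}}{11473622}$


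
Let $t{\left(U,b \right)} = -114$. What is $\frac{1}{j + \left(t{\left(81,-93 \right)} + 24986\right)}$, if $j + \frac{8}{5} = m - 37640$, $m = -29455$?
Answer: $- \frac{5}{211123} \approx -2.3683 \cdot 10^{-5}$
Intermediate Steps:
$j = - \frac{335483}{5}$ ($j = - \frac{8}{5} - 67095 = - \frac{335483}{5} \approx -67097.0$)
$\frac{1}{j + \left(t{\left(81,-93 \right)} + 24986\right)} = \frac{1}{- \frac{335483}{5} + \left(-114 + 24986\right)} = \frac{1}{- \frac{335483}{5} + 24872} = \frac{1}{- \frac{211123}{5}} = - \frac{5}{211123}$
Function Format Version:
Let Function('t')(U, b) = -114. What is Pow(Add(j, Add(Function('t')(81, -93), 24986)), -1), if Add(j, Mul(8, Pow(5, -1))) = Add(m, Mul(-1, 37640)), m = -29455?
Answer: Rational(-5, 211123) ≈ -2.3683e-5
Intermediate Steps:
j = Rational(-335483, 5) (j = Add(Rational(-8, 5), Add(-29455, Mul(-1, 37640))) = Add(Rational(-8, 5), Add(-29455, -37640)) = Add(Rational(-8, 5), -67095) = Rational(-335483, 5) ≈ -67097.)
Pow(Add(j, Add(Function('t')(81, -93), 24986)), -1) = Pow(Add(Rational(-335483, 5), Add(-114, 24986)), -1) = Pow(Add(Rational(-335483, 5), 24872), -1) = Pow(Rational(-211123, 5), -1) = Rational(-5, 211123)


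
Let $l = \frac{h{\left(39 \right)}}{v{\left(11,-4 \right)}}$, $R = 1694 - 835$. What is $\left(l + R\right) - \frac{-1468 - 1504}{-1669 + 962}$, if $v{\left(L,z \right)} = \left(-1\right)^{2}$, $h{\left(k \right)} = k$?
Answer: $\frac{631914}{707} \approx 893.8$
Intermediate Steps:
$v{\left(L,z \right)} = 1$
$R = 859$
$l = 39$ ($l = \frac{39}{1} = 39 \cdot 1 = 39$)
$\left(l + R\right) - \frac{-1468 - 1504}{-1669 + 962} = \left(39 + 859\right) - \frac{-1468 - 1504}{-1669 + 962} = 898 - - \frac{2972}{-707} = 898 - \left(-2972\right) \left(- \frac{1}{707}\right) = 898 - \frac{2972}{707} = \frac{631914}{707}$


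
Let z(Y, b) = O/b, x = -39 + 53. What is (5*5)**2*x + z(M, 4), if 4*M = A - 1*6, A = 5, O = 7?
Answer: 35007/4 ≈ 8751.8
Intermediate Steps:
M = -1/4 (M = (5 - 1*6)/4 = (5 - 6)/4 = (1/4)*(-1) = -1/4 ≈ -0.25000)
x = 14
z(Y, b) = 7/b
(5*5)**2*x + z(M, 4) = (5*5)**2*14 + 7/4 = 25**2*14 + 7*(1/4) = 625*14 + 7/4 = 8750 + 7/4 = 35007/4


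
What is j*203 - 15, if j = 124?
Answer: 25157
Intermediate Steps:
j*203 - 15 = 124*203 - 15 = 25172 - 15 = 25157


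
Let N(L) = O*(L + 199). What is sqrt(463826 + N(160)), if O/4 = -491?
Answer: 25*I*sqrt(386) ≈ 491.17*I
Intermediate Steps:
O = -1964 (O = 4*(-491) = -1964)
N(L) = -390836 - 1964*L (N(L) = -1964*(L + 199) = -1964*(199 + L) = -390836 - 1964*L)
sqrt(463826 + N(160)) = sqrt(463826 + (-390836 - 1964*160)) = sqrt(463826 + (-390836 - 314240)) = sqrt(463826 - 705076) = sqrt(-241250) = 25*I*sqrt(386)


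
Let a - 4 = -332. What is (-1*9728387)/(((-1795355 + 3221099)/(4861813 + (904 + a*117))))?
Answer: -46933056267967/1425744 ≈ -3.2918e+7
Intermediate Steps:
a = -328 (a = 4 - 332 = -328)
(-1*9728387)/(((-1795355 + 3221099)/(4861813 + (904 + a*117)))) = (-1*9728387)/(((-1795355 + 3221099)/(4861813 + (904 - 328*117)))) = -9728387/(1425744/(4861813 + (904 - 38376))) = -9728387/(1425744/(4861813 - 37472)) = -9728387/(1425744/4824341) = -9728387/(1425744*(1/4824341)) = -9728387/1425744/4824341 = -9728387*4824341/1425744 = -46933056267967/1425744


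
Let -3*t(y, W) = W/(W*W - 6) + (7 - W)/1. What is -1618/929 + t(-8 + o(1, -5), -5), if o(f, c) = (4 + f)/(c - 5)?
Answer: -299393/52953 ≈ -5.6539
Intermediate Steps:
o(f, c) = (4 + f)/(-5 + c)
t(y, W) = -7/3 + W/3 - W/(3*(-6 + W**2)) (t(y, W) = -(W/(W*W - 6) + (7 - W)/1)/3 = -(W/(W**2 - 6) + (7 - W)*1)/3 = -(W/(-6 + W**2) + (7 - W))/3 = -(7 - W + W/(-6 + W**2))/3 = -7/3 + W/3 - W/(3*(-6 + W**2)))
-1618/929 + t(-8 + o(1, -5), -5) = -1618/929 + (42 + (-5)**3 - 7*(-5) - 7*(-5)**2)/(3*(-6 + (-5)**2)) = -1618*1/929 + (42 - 125 + 35 - 7*25)/(3*(-6 + 25)) = -1618/929 + (1/3)*(42 - 125 + 35 - 175)/19 = -1618/929 + (1/3)*(1/19)*(-223) = -1618/929 - 223/57 = -299393/52953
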